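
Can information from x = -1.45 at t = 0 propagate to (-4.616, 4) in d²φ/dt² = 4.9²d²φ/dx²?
Yes. The domain of dependence is [-24.216, 14.984], and -1.45 ∈ [-24.216, 14.984].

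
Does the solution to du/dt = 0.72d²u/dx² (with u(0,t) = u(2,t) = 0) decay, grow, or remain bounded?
u → 0. Heat diffuses out through both boundaries.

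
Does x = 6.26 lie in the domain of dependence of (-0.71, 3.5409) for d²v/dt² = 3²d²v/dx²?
Yes. The domain of dependence is [-11.3327, 9.9127], and 6.26 ∈ [-11.3327, 9.9127].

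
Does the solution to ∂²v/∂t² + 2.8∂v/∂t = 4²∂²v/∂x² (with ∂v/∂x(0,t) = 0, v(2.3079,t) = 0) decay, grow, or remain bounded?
v → 0. Damping (γ=2.8) dissipates energy; oscillations decay exponentially.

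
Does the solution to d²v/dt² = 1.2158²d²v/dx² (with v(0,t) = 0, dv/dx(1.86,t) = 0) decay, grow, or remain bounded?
v oscillates (no decay). Energy is conserved; the solution oscillates indefinitely as standing waves.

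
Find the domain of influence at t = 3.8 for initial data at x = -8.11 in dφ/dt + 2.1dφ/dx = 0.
At x = -0.13. The characteristic carries data from (-8.11, 0) to (-0.13, 3.8).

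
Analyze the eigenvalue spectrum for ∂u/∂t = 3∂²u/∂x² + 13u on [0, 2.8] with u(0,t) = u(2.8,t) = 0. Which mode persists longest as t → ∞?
Eigenvalues: λₙ = 3n²π²/2.8² - 13.
First three modes:
  n=1: λ₁ = 3π²/2.8² - 13 ≈ -9.223
  n=2: λ₂ = 12π²/2.8² - 13 ≈ 2.107
  n=3: λ₃ = 27π²/2.8² - 13 ≈ 20.99
Since 3π²/2.8² ≈ 3.777 < 13, λ₁ < 0.
The n=1 mode grows fastest (−λₙ is largest for n=1) → dominates.
Asymptotic: u ~ c₁ sin(πx/2.8) e^{9.223t} (exponential growth at rate −λ₁ ≈ 9.223).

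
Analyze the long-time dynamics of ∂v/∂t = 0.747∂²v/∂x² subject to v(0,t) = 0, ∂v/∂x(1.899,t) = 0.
Long-time behavior: v → 0. Heat escapes through the Dirichlet boundary.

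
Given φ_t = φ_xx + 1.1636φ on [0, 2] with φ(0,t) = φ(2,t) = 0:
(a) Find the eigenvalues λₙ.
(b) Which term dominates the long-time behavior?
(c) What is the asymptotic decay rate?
Eigenvalues: λₙ = n²π²/2² - 1.1636.
First three modes:
  n=1: λ₁ = π²/2² - 1.1636 ≈ 1.304
  n=2: λ₂ = 4π²/2² - 1.1636 ≈ 8.706
  n=3: λ₃ = 9π²/2² - 1.1636 ≈ 21.043
Since π²/2² ≈ 2.467 > 1.1636, all λₙ > 0.
The n=1 mode decays slowest → dominates as t → ∞.
Asymptotic: φ ~ c₁ sin(πx/2) e^{-λ₁t} with decay rate λ₁ ≈ 1.304.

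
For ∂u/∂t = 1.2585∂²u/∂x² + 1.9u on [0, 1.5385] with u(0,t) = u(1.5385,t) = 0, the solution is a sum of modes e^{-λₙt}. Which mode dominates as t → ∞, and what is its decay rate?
Eigenvalues: λₙ = 1.2585n²π²/1.5385² - 1.9.
First three modes:
  n=1: λ₁ = 1.2585π²/1.5385² - 1.9 ≈ 3.348
  n=2: λ₂ = 5.034π²/1.5385² - 1.9 ≈ 19.09
  n=3: λ₃ = 11.3265π²/1.5385² - 1.9 ≈ 45.328
Since 1.2585π²/1.5385² ≈ 5.248 > 1.9, all λₙ > 0.
The n=1 mode decays slowest → dominates as t → ∞.
Asymptotic: u ~ c₁ sin(πx/1.5385) e^{-λ₁t} with decay rate λ₁ ≈ 3.348.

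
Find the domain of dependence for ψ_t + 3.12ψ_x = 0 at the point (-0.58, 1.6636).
A single point: x = -5.770432. The characteristic through (-0.58, 1.6636) is x - 3.12t = const, so x = -0.58 - 3.12·1.6636 = -5.770432.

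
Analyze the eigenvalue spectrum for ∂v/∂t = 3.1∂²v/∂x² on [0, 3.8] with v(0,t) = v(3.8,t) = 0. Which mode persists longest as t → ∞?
Eigenvalues: λₙ = 3.1n²π²/3.8².
First three modes:
  n=1: λ₁ = 3.1π²/3.8² ≈ 2.119
  n=2: λ₂ = 12.4π²/3.8² ≈ 8.475 (4× faster decay)
  n=3: λ₃ = 27.9π²/3.8² ≈ 19.069 (9× faster decay)
As t → ∞, higher modes decay exponentially faster. The n=1 mode dominates: v ~ c₁ sin(πx/3.8) e^{-λ₁t}.
Decay rate: λ₁ = 3.1π²/3.8² ≈ 2.119.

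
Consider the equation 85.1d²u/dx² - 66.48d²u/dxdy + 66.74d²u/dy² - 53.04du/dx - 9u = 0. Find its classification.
Elliptic. (A = 85.1, B = -66.48, C = 66.74 gives B² - 4AC = -18298.7056.)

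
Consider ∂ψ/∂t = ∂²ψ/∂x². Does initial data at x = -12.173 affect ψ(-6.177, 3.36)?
Yes, for any finite x. The heat equation has infinite propagation speed, so all initial data affects all points at any t > 0.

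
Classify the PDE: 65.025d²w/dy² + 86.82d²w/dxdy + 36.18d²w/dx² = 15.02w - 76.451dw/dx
Rewriting in standard form: 36.18d²w/dx² + 86.82d²w/dxdy + 65.025d²w/dy² + 76.451dw/dx - 15.02w = 0. A = 36.18, B = 86.82, C = 65.025. Discriminant B² - 4AC = -1872.7056. Since -1872.7056 < 0, elliptic.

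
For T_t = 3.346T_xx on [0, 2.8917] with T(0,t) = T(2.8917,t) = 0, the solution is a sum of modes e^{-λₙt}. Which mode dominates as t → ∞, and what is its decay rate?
Eigenvalues: λₙ = 3.346n²π²/2.8917².
First three modes:
  n=1: λ₁ = 3.346π²/2.8917² ≈ 3.949
  n=2: λ₂ = 13.384π²/2.8917² ≈ 15.797 (4× faster decay)
  n=3: λ₃ = 30.114π²/2.8917² ≈ 35.544 (9× faster decay)
As t → ∞, higher modes decay exponentially faster. The n=1 mode dominates: T ~ c₁ sin(πx/2.8917) e^{-λ₁t}.
Decay rate: λ₁ = 3.346π²/2.8917² ≈ 3.949.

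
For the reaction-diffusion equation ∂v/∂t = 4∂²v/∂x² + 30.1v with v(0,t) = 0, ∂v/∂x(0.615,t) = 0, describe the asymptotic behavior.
v grows unboundedly. Reaction dominates diffusion (r=30.1 > κπ²/(4L²)≈26.09); solution grows exponentially.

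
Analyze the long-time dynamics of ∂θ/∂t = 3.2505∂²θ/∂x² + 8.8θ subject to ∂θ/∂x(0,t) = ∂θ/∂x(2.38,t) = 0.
Long-time behavior: θ grows unboundedly. With Neumann BCs the constant mode has diffusion eigenvalue 0, so any r > 0 makes it grow like e^(8.8t); solution grows exponentially.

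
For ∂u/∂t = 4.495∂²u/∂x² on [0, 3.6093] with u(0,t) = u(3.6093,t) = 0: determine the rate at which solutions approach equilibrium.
Eigenvalues: λₙ = 4.495n²π²/3.6093².
First three modes:
  n=1: λ₁ = 4.495π²/3.6093² ≈ 3.406
  n=2: λ₂ = 17.98π²/3.6093² ≈ 13.622 (4× faster decay)
  n=3: λ₃ = 40.455π²/3.6093² ≈ 30.65 (9× faster decay)
As t → ∞, higher modes decay exponentially faster. The n=1 mode dominates: u ~ c₁ sin(πx/3.6093) e^{-λ₁t}.
Decay rate: λ₁ = 4.495π²/3.6093² ≈ 3.406.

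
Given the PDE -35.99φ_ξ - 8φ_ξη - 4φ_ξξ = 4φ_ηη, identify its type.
Rewriting in standard form: -4φ_ξξ - 8φ_ξη - 4φ_ηη - 35.99φ_ξ = 0. The second-order coefficients are A = -4, B = -8, C = -4. Since B² - 4AC = 0 = 0, this is a parabolic PDE.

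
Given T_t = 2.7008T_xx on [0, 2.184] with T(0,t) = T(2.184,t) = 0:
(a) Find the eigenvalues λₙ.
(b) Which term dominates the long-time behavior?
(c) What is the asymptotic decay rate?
Eigenvalues: λₙ = 2.7008n²π²/2.184².
First three modes:
  n=1: λ₁ = 2.7008π²/2.184² ≈ 5.588
  n=2: λ₂ = 10.8032π²/2.184² ≈ 22.354 (4× faster decay)
  n=3: λ₃ = 24.3072π²/2.184² ≈ 50.296 (9× faster decay)
As t → ∞, higher modes decay exponentially faster. The n=1 mode dominates: T ~ c₁ sin(πx/2.184) e^{-λ₁t}.
Decay rate: λ₁ = 2.7008π²/2.184² ≈ 5.588.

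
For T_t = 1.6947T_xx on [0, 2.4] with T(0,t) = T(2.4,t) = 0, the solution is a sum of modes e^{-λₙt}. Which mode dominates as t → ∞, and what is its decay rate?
Eigenvalues: λₙ = 1.6947n²π²/2.4².
First three modes:
  n=1: λ₁ = 1.6947π²/2.4² ≈ 2.904
  n=2: λ₂ = 6.7788π²/2.4² ≈ 11.615 (4× faster decay)
  n=3: λ₃ = 15.2523π²/2.4² ≈ 26.134 (9× faster decay)
As t → ∞, higher modes decay exponentially faster. The n=1 mode dominates: T ~ c₁ sin(πx/2.4) e^{-λ₁t}.
Decay rate: λ₁ = 1.6947π²/2.4² ≈ 2.904.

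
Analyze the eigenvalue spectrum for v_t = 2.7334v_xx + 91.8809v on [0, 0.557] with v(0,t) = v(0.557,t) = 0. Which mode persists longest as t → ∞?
Eigenvalues: λₙ = 2.7334n²π²/0.557² - 91.8809.
First three modes:
  n=1: λ₁ = 2.7334π²/0.557² - 91.8809 ≈ -4.926
  n=2: λ₂ = 10.9336π²/0.557² - 91.8809 ≈ 255.937
  n=3: λ₃ = 24.6006π²/0.557² - 91.8809 ≈ 690.71
Since 2.7334π²/0.557² ≈ 86.955 < 91.8809, λ₁ < 0.
The n=1 mode grows fastest (−λₙ is largest for n=1) → dominates.
Asymptotic: v ~ c₁ sin(πx/0.557) e^{4.926t} (exponential growth at rate −λ₁ ≈ 4.926).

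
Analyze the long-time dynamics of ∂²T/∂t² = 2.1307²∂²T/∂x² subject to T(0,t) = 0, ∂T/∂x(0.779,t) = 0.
Long-time behavior: T oscillates (no decay). Energy is conserved; the solution oscillates indefinitely as standing waves.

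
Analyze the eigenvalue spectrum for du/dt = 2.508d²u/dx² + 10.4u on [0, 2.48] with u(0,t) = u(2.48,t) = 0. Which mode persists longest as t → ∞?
Eigenvalues: λₙ = 2.508n²π²/2.48² - 10.4.
First three modes:
  n=1: λ₁ = 2.508π²/2.48² - 10.4 ≈ -6.375
  n=2: λ₂ = 10.032π²/2.48² - 10.4 ≈ 5.698
  n=3: λ₃ = 22.572π²/2.48² - 10.4 ≈ 25.821
Since 2.508π²/2.48² ≈ 4.025 < 10.4, λ₁ < 0.
The n=1 mode grows fastest (−λₙ is largest for n=1) → dominates.
Asymptotic: u ~ c₁ sin(πx/2.48) e^{6.375t} (exponential growth at rate −λ₁ ≈ 6.375).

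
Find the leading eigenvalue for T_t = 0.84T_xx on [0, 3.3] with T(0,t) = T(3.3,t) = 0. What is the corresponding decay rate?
Eigenvalues: λₙ = 0.84n²π²/3.3².
First three modes:
  n=1: λ₁ = 0.84π²/3.3² ≈ 0.761
  n=2: λ₂ = 3.36π²/3.3² ≈ 3.045 (4× faster decay)
  n=3: λ₃ = 7.56π²/3.3² ≈ 6.852 (9× faster decay)
As t → ∞, higher modes decay exponentially faster. The n=1 mode dominates: T ~ c₁ sin(πx/3.3) e^{-λ₁t}.
Decay rate: λ₁ = 0.84π²/3.3² ≈ 0.761.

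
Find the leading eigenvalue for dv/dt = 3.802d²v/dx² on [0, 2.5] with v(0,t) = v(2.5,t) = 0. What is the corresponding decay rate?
Eigenvalues: λₙ = 3.802n²π²/2.5².
First three modes:
  n=1: λ₁ = 3.802π²/2.5² ≈ 6.004
  n=2: λ₂ = 15.208π²/2.5² ≈ 24.016 (4× faster decay)
  n=3: λ₃ = 34.218π²/2.5² ≈ 54.035 (9× faster decay)
As t → ∞, higher modes decay exponentially faster. The n=1 mode dominates: v ~ c₁ sin(πx/2.5) e^{-λ₁t}.
Decay rate: λ₁ = 3.802π²/2.5² ≈ 6.004.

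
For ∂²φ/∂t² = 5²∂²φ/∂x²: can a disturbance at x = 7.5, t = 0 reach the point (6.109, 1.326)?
Yes. The domain of dependence is [-0.521, 12.739], and 7.5 ∈ [-0.521, 12.739].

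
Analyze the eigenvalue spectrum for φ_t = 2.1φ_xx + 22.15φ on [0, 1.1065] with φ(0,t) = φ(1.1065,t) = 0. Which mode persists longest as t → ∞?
Eigenvalues: λₙ = 2.1n²π²/1.1065² - 22.15.
First three modes:
  n=1: λ₁ = 2.1π²/1.1065² - 22.15 ≈ -5.222
  n=2: λ₂ = 8.4π²/1.1065² - 22.15 ≈ 45.564
  n=3: λ₃ = 18.9π²/1.1065² - 22.15 ≈ 130.206
Since 2.1π²/1.1065² ≈ 16.928 < 22.15, λ₁ < 0.
The n=1 mode grows fastest (−λₙ is largest for n=1) → dominates.
Asymptotic: φ ~ c₁ sin(πx/1.1065) e^{5.222t} (exponential growth at rate −λ₁ ≈ 5.222).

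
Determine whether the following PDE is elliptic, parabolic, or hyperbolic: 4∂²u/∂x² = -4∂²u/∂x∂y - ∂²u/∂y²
Rewriting in standard form: 4∂²u/∂x² + 4∂²u/∂x∂y + ∂²u/∂y² = 0. Coefficients: A = 4, B = 4, C = 1. B² - 4AC = 0, which is zero, so the equation is parabolic.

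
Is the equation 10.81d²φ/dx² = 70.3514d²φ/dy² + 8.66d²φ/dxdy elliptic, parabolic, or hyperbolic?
Rewriting in standard form: 10.81d²φ/dx² - 8.66d²φ/dxdy - 70.3514d²φ/dy² = 0. Computing B² - 4AC with A = 10.81, B = -8.66, C = -70.3514: discriminant = 3116.990136 (positive). Answer: hyperbolic.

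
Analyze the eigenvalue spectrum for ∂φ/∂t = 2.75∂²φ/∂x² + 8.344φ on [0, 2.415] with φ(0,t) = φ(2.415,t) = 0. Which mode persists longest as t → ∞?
Eigenvalues: λₙ = 2.75n²π²/2.415² - 8.344.
First three modes:
  n=1: λ₁ = 2.75π²/2.415² - 8.344 ≈ -3.69
  n=2: λ₂ = 11π²/2.415² - 8.344 ≈ 10.271
  n=3: λ₃ = 24.75π²/2.415² - 8.344 ≈ 33.539
Since 2.75π²/2.415² ≈ 4.654 < 8.344, λ₁ < 0.
The n=1 mode grows fastest (−λₙ is largest for n=1) → dominates.
Asymptotic: φ ~ c₁ sin(πx/2.415) e^{3.69t} (exponential growth at rate −λ₁ ≈ 3.69).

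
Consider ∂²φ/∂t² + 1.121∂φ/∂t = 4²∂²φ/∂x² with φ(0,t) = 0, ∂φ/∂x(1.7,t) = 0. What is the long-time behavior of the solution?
As t → ∞, φ → 0. Damping (γ=1.121) dissipates energy; oscillations decay exponentially.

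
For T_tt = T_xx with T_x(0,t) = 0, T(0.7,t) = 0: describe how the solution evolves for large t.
T oscillates (no decay). Energy is conserved; the solution oscillates indefinitely as standing waves.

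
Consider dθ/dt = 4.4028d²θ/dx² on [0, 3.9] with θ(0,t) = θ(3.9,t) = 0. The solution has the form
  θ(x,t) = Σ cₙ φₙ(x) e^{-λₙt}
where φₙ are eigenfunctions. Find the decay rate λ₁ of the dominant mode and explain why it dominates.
Eigenvalues: λₙ = 4.4028n²π²/3.9².
First three modes:
  n=1: λ₁ = 4.4028π²/3.9² ≈ 2.857
  n=2: λ₂ = 17.6112π²/3.9² ≈ 11.428 (4× faster decay)
  n=3: λ₃ = 39.6252π²/3.9² ≈ 25.712 (9× faster decay)
As t → ∞, higher modes decay exponentially faster. The n=1 mode dominates: θ ~ c₁ sin(πx/3.9) e^{-λ₁t}.
Decay rate: λ₁ = 4.4028π²/3.9² ≈ 2.857.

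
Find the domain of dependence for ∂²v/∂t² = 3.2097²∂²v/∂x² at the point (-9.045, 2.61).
Domain of dependence: [-17.422317, -0.667683]. Signals travel at speed 3.2097, so data within |x - -9.045| ≤ 3.2097·2.61 = 8.377317 can reach the point.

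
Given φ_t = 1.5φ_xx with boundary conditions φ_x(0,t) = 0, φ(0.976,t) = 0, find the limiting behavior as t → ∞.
φ → 0. Heat escapes through the Dirichlet boundary.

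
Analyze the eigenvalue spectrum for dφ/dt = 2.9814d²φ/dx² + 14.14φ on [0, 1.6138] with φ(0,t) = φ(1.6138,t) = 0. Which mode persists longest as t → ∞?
Eigenvalues: λₙ = 2.9814n²π²/1.6138² - 14.14.
First three modes:
  n=1: λ₁ = 2.9814π²/1.6138² - 14.14 ≈ -2.842
  n=2: λ₂ = 11.9256π²/1.6138² - 14.14 ≈ 31.054
  n=3: λ₃ = 26.8326π²/1.6138² - 14.14 ≈ 87.546
Since 2.9814π²/1.6138² ≈ 11.298 < 14.14, λ₁ < 0.
The n=1 mode grows fastest (−λₙ is largest for n=1) → dominates.
Asymptotic: φ ~ c₁ sin(πx/1.6138) e^{2.842t} (exponential growth at rate −λ₁ ≈ 2.842).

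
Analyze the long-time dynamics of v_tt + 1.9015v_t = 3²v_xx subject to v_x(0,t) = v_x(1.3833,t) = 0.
Long-time behavior: v → constant (steady state). Damping (γ=1.9015) dissipates the nonconstant modes; with Neumann BCs the spatial average obeys M''+γM'=0 and tends to a finite limit.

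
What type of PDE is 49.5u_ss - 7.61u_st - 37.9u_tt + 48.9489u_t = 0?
With A = 49.5, B = -7.61, C = -37.9, the discriminant is 7562.1121. This is a hyperbolic PDE.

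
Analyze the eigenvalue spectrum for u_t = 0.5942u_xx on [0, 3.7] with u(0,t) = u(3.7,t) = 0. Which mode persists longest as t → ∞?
Eigenvalues: λₙ = 0.5942n²π²/3.7².
First three modes:
  n=1: λ₁ = 0.5942π²/3.7² ≈ 0.428
  n=2: λ₂ = 2.3768π²/3.7² ≈ 1.714 (4× faster decay)
  n=3: λ₃ = 5.3478π²/3.7² ≈ 3.855 (9× faster decay)
As t → ∞, higher modes decay exponentially faster. The n=1 mode dominates: u ~ c₁ sin(πx/3.7) e^{-λ₁t}.
Decay rate: λ₁ = 0.5942π²/3.7² ≈ 0.428.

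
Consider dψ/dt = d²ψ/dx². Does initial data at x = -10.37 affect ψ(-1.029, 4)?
Yes, for any finite x. The heat equation has infinite propagation speed, so all initial data affects all points at any t > 0.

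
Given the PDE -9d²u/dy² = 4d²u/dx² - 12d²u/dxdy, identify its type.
Rewriting in standard form: -4d²u/dx² + 12d²u/dxdy - 9d²u/dy² = 0. The second-order coefficients are A = -4, B = 12, C = -9. Since B² - 4AC = 0 = 0, this is a parabolic PDE.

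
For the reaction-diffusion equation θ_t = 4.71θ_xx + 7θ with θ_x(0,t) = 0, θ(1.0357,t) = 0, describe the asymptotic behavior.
θ → 0. Diffusion dominates reaction (r=7 < κπ²/(4L²)≈10.83); solution decays.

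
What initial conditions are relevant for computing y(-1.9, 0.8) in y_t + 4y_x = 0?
A single point: x = -5.1. The characteristic through (-1.9, 0.8) is x - 4t = const, so x = -1.9 - 4·0.8 = -5.1.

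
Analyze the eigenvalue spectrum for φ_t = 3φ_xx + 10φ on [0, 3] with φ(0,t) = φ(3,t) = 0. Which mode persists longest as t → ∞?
Eigenvalues: λₙ = 3n²π²/3² - 10.
First three modes:
  n=1: λ₁ = 3π²/3² - 10 ≈ -6.71
  n=2: λ₂ = 12π²/3² - 10 ≈ 3.159
  n=3: λ₃ = 27π²/3² - 10 ≈ 19.609
Since 3π²/3² ≈ 3.29 < 10, λ₁ < 0.
The n=1 mode grows fastest (−λₙ is largest for n=1) → dominates.
Asymptotic: φ ~ c₁ sin(πx/3) e^{6.71t} (exponential growth at rate −λ₁ ≈ 6.71).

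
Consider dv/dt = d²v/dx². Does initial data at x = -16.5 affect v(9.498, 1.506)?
Yes, for any finite x. The heat equation has infinite propagation speed, so all initial data affects all points at any t > 0.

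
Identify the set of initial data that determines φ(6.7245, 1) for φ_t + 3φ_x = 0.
A single point: x = 3.7245. The characteristic through (6.7245, 1) is x - 3t = const, so x = 6.7245 - 3·1 = 3.7245.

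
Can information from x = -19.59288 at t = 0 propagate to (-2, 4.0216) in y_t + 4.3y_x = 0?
No. Only data at x = -19.29288 affects (-2, 4.0216). Advection has one-way propagation along characteristics.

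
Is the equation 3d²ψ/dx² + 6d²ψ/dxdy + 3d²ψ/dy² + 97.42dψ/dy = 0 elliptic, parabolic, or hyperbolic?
Computing B² - 4AC with A = 3, B = 6, C = 3: discriminant = 0 (zero). Answer: parabolic.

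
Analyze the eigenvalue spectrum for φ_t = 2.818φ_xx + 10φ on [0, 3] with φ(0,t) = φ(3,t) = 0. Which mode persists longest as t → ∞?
Eigenvalues: λₙ = 2.818n²π²/3² - 10.
First three modes:
  n=1: λ₁ = 2.818π²/3² - 10 ≈ -6.91
  n=2: λ₂ = 11.272π²/3² - 10 ≈ 2.361
  n=3: λ₃ = 25.362π²/3² - 10 ≈ 17.813
Since 2.818π²/3² ≈ 3.09 < 10, λ₁ < 0.
The n=1 mode grows fastest (−λₙ is largest for n=1) → dominates.
Asymptotic: φ ~ c₁ sin(πx/3) e^{6.91t} (exponential growth at rate −λ₁ ≈ 6.91).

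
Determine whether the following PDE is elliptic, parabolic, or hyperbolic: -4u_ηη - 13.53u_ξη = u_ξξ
Rewriting in standard form: -u_ξξ - 13.53u_ξη - 4u_ηη = 0. Coefficients: A = -1, B = -13.53, C = -4. B² - 4AC = 167.0609, which is positive, so the equation is hyperbolic.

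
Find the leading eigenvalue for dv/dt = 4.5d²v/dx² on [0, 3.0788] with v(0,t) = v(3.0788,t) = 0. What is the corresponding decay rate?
Eigenvalues: λₙ = 4.5n²π²/3.0788².
First three modes:
  n=1: λ₁ = 4.5π²/3.0788² ≈ 4.685
  n=2: λ₂ = 18π²/3.0788² ≈ 18.742 (4× faster decay)
  n=3: λ₃ = 40.5π²/3.0788² ≈ 42.169 (9× faster decay)
As t → ∞, higher modes decay exponentially faster. The n=1 mode dominates: v ~ c₁ sin(πx/3.0788) e^{-λ₁t}.
Decay rate: λ₁ = 4.5π²/3.0788² ≈ 4.685.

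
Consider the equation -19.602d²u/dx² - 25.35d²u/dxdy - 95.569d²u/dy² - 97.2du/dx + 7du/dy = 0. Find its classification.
Elliptic. (A = -19.602, B = -25.35, C = -95.569 gives B² - 4AC = -6850.751652.)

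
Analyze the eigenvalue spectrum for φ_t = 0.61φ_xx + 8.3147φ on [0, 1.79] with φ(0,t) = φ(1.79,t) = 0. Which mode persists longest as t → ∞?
Eigenvalues: λₙ = 0.61n²π²/1.79² - 8.3147.
First three modes:
  n=1: λ₁ = 0.61π²/1.79² - 8.3147 ≈ -6.436
  n=2: λ₂ = 2.44π²/1.79² - 8.3147 ≈ -0.799
  n=3: λ₃ = 5.49π²/1.79² - 8.3147 ≈ 8.596
Since 0.61π²/1.79² ≈ 1.879 < 8.3147, λ₁ < 0.
The n=1 mode grows fastest (−λₙ is largest for n=1) → dominates.
Asymptotic: φ ~ c₁ sin(πx/1.79) e^{6.436t} (exponential growth at rate −λ₁ ≈ 6.436).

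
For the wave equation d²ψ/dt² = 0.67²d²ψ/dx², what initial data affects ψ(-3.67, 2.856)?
Domain of dependence: [-5.58352, -1.75648]. Signals travel at speed 0.67, so data within |x - -3.67| ≤ 0.67·2.856 = 1.91352 can reach the point.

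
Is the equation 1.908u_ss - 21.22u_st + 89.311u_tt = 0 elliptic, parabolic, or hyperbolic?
Computing B² - 4AC with A = 1.908, B = -21.22, C = 89.311: discriminant = -231.333152 (negative). Answer: elliptic.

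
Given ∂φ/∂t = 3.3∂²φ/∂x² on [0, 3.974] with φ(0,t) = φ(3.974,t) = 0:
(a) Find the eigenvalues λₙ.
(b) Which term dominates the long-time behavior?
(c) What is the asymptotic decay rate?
Eigenvalues: λₙ = 3.3n²π²/3.974².
First three modes:
  n=1: λ₁ = 3.3π²/3.974² ≈ 2.062
  n=2: λ₂ = 13.2π²/3.974² ≈ 8.249 (4× faster decay)
  n=3: λ₃ = 29.7π²/3.974² ≈ 18.561 (9× faster decay)
As t → ∞, higher modes decay exponentially faster. The n=1 mode dominates: φ ~ c₁ sin(πx/3.974) e^{-λ₁t}.
Decay rate: λ₁ = 3.3π²/3.974² ≈ 2.062.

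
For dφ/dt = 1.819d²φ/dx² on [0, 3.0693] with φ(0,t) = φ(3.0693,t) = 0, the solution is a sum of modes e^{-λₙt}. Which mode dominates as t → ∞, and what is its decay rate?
Eigenvalues: λₙ = 1.819n²π²/3.0693².
First three modes:
  n=1: λ₁ = 1.819π²/3.0693² ≈ 1.906
  n=2: λ₂ = 7.276π²/3.0693² ≈ 7.623 (4× faster decay)
  n=3: λ₃ = 16.371π²/3.0693² ≈ 17.151 (9× faster decay)
As t → ∞, higher modes decay exponentially faster. The n=1 mode dominates: φ ~ c₁ sin(πx/3.0693) e^{-λ₁t}.
Decay rate: λ₁ = 1.819π²/3.0693² ≈ 1.906.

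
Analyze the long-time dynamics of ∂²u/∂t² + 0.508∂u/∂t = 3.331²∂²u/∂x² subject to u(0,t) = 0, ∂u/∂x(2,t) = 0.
Long-time behavior: u → 0. Damping (γ=0.508) dissipates energy; oscillations decay exponentially.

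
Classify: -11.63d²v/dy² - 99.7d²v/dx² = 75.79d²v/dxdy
Rewriting in standard form: -99.7d²v/dx² - 75.79d²v/dxdy - 11.63d²v/dy² = 0. Hyperbolic (discriminant = 1106.0801).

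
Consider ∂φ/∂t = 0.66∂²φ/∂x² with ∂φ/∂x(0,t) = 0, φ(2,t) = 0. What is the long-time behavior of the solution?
As t → ∞, φ → 0. Heat escapes through the Dirichlet boundary.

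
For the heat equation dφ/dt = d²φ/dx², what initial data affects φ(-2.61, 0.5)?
The entire real line. The heat equation has infinite propagation speed: any initial disturbance instantly affects all points (though exponentially small far away).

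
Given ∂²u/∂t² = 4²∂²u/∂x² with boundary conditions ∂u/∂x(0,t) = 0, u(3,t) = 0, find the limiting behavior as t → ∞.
u oscillates (no decay). Energy is conserved; the solution oscillates indefinitely as standing waves.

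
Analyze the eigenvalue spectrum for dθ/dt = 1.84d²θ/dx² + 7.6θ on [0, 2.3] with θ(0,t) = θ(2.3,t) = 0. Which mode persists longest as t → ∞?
Eigenvalues: λₙ = 1.84n²π²/2.3² - 7.6.
First three modes:
  n=1: λ₁ = 1.84π²/2.3² - 7.6 ≈ -4.167
  n=2: λ₂ = 7.36π²/2.3² - 7.6 ≈ 6.132
  n=3: λ₃ = 16.56π²/2.3² - 7.6 ≈ 23.296
Since 1.84π²/2.3² ≈ 3.433 < 7.6, λ₁ < 0.
The n=1 mode grows fastest (−λₙ is largest for n=1) → dominates.
Asymptotic: θ ~ c₁ sin(πx/2.3) e^{4.167t} (exponential growth at rate −λ₁ ≈ 4.167).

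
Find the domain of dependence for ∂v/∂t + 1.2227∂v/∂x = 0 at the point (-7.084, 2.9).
A single point: x = -10.62983. The characteristic through (-7.084, 2.9) is x - 1.2227t = const, so x = -7.084 - 1.2227·2.9 = -10.62983.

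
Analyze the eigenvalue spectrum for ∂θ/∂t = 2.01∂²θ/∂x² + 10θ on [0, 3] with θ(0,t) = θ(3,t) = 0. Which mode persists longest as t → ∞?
Eigenvalues: λₙ = 2.01n²π²/3² - 10.
First three modes:
  n=1: λ₁ = 2.01π²/3² - 10 ≈ -7.796
  n=2: λ₂ = 8.04π²/3² - 10 ≈ -1.183
  n=3: λ₃ = 18.09π²/3² - 10 ≈ 9.838
Since 2.01π²/3² ≈ 2.204 < 10, λ₁ < 0.
The n=1 mode grows fastest (−λₙ is largest for n=1) → dominates.
Asymptotic: θ ~ c₁ sin(πx/3) e^{7.796t} (exponential growth at rate −λ₁ ≈ 7.796).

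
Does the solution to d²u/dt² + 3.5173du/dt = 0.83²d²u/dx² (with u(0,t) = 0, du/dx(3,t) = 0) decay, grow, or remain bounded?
u → 0. Damping (γ=3.5173) dissipates energy; oscillations decay exponentially.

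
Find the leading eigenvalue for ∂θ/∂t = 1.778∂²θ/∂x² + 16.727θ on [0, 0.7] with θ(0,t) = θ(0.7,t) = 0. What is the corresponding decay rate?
Eigenvalues: λₙ = 1.778n²π²/0.7² - 16.727.
First three modes:
  n=1: λ₁ = 1.778π²/0.7² - 16.727 ≈ 19.086
  n=2: λ₂ = 7.112π²/0.7² - 16.727 ≈ 126.523
  n=3: λ₃ = 16.002π²/0.7² - 16.727 ≈ 305.586
Since 1.778π²/0.7² ≈ 35.813 > 16.727, all λₙ > 0.
The n=1 mode decays slowest → dominates as t → ∞.
Asymptotic: θ ~ c₁ sin(πx/0.7) e^{-λ₁t} with decay rate λ₁ ≈ 19.086.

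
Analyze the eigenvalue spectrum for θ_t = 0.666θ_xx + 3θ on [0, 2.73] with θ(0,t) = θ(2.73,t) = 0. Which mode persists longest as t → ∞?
Eigenvalues: λₙ = 0.666n²π²/2.73² - 3.
First three modes:
  n=1: λ₁ = 0.666π²/2.73² - 3 ≈ -2.118
  n=2: λ₂ = 2.664π²/2.73² - 3 ≈ 0.528
  n=3: λ₃ = 5.994π²/2.73² - 3 ≈ 4.938
Since 0.666π²/2.73² ≈ 0.882 < 3, λ₁ < 0.
The n=1 mode grows fastest (−λₙ is largest for n=1) → dominates.
Asymptotic: θ ~ c₁ sin(πx/2.73) e^{2.118t} (exponential growth at rate −λ₁ ≈ 2.118).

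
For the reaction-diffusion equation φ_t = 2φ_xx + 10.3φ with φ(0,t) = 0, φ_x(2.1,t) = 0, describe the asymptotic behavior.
φ grows unboundedly. Reaction dominates diffusion (r=10.3 > κπ²/(4L²)≈1.12); solution grows exponentially.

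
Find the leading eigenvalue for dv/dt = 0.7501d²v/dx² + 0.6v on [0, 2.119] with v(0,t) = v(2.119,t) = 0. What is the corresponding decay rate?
Eigenvalues: λₙ = 0.7501n²π²/2.119² - 0.6.
First three modes:
  n=1: λ₁ = 0.7501π²/2.119² - 0.6 ≈ 1.049
  n=2: λ₂ = 3.0004π²/2.119² - 0.6 ≈ 5.995
  n=3: λ₃ = 6.7509π²/2.119² - 0.6 ≈ 14.239
Since 0.7501π²/2.119² ≈ 1.649 > 0.6, all λₙ > 0.
The n=1 mode decays slowest → dominates as t → ∞.
Asymptotic: v ~ c₁ sin(πx/2.119) e^{-λ₁t} with decay rate λ₁ ≈ 1.049.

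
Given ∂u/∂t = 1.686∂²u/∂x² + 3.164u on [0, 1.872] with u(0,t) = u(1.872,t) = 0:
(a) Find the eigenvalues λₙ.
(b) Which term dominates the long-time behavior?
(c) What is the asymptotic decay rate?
Eigenvalues: λₙ = 1.686n²π²/1.872² - 3.164.
First three modes:
  n=1: λ₁ = 1.686π²/1.872² - 3.164 ≈ 1.584
  n=2: λ₂ = 6.744π²/1.872² - 3.164 ≈ 15.83
  n=3: λ₃ = 15.174π²/1.872² - 3.164 ≈ 39.571
Since 1.686π²/1.872² ≈ 4.748 > 3.164, all λₙ > 0.
The n=1 mode decays slowest → dominates as t → ∞.
Asymptotic: u ~ c₁ sin(πx/1.872) e^{-λ₁t} with decay rate λ₁ ≈ 1.584.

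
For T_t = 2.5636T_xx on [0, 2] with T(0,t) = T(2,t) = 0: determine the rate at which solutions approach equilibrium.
Eigenvalues: λₙ = 2.5636n²π²/2².
First three modes:
  n=1: λ₁ = 2.5636π²/2² ≈ 6.325
  n=2: λ₂ = 10.2544π²/2² ≈ 25.302 (4× faster decay)
  n=3: λ₃ = 23.0724π²/2² ≈ 56.929 (9× faster decay)
As t → ∞, higher modes decay exponentially faster. The n=1 mode dominates: T ~ c₁ sin(πx/2) e^{-λ₁t}.
Decay rate: λ₁ = 2.5636π²/2² ≈ 6.325.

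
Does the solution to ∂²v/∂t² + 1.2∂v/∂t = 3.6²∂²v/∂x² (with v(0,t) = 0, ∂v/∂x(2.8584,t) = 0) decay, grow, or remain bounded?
v → 0. Damping (γ=1.2) dissipates energy; oscillations decay exponentially.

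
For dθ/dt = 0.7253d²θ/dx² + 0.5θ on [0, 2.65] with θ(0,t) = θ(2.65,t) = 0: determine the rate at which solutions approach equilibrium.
Eigenvalues: λₙ = 0.7253n²π²/2.65² - 0.5.
First three modes:
  n=1: λ₁ = 0.7253π²/2.65² - 0.5 ≈ 0.519
  n=2: λ₂ = 2.9012π²/2.65² - 0.5 ≈ 3.577
  n=3: λ₃ = 6.5277π²/2.65² - 0.5 ≈ 8.674
Since 0.7253π²/2.65² ≈ 1.019 > 0.5, all λₙ > 0.
The n=1 mode decays slowest → dominates as t → ∞.
Asymptotic: θ ~ c₁ sin(πx/2.65) e^{-λ₁t} with decay rate λ₁ ≈ 0.519.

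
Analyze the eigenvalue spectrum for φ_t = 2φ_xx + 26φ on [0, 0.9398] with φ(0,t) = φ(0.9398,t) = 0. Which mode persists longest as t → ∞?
Eigenvalues: λₙ = 2n²π²/0.9398² - 26.
First three modes:
  n=1: λ₁ = 2π²/0.9398² - 26 ≈ -3.651
  n=2: λ₂ = 8π²/0.9398² - 26 ≈ 63.396
  n=3: λ₃ = 18π²/0.9398² - 26 ≈ 175.141
Since 2π²/0.9398² ≈ 22.349 < 26, λ₁ < 0.
The n=1 mode grows fastest (−λₙ is largest for n=1) → dominates.
Asymptotic: φ ~ c₁ sin(πx/0.9398) e^{3.651t} (exponential growth at rate −λ₁ ≈ 3.651).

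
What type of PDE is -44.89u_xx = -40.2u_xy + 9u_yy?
Rewriting in standard form: -44.89u_xx + 40.2u_xy - 9u_yy = 0. With A = -44.89, B = 40.2, C = -9, the discriminant is 0. This is a parabolic PDE.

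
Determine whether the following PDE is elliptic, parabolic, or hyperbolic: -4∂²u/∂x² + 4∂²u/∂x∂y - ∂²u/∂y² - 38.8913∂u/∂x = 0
Coefficients: A = -4, B = 4, C = -1. B² - 4AC = 0, which is zero, so the equation is parabolic.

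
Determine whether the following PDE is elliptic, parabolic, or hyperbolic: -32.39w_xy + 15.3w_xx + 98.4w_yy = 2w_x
Rewriting in standard form: 15.3w_xx - 32.39w_xy + 98.4w_yy - 2w_x = 0. Coefficients: A = 15.3, B = -32.39, C = 98.4. B² - 4AC = -4972.9679, which is negative, so the equation is elliptic.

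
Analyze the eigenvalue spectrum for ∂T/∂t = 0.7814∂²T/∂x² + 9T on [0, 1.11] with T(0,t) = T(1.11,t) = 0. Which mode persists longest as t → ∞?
Eigenvalues: λₙ = 0.7814n²π²/1.11² - 9.
First three modes:
  n=1: λ₁ = 0.7814π²/1.11² - 9 ≈ -2.741
  n=2: λ₂ = 3.1256π²/1.11² - 9 ≈ 16.037
  n=3: λ₃ = 7.0326π²/1.11² - 9 ≈ 47.334
Since 0.7814π²/1.11² ≈ 6.259 < 9, λ₁ < 0.
The n=1 mode grows fastest (−λₙ is largest for n=1) → dominates.
Asymptotic: T ~ c₁ sin(πx/1.11) e^{2.741t} (exponential growth at rate −λ₁ ≈ 2.741).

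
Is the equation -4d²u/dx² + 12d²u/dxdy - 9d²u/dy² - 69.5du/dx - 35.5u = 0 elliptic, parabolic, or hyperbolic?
Computing B² - 4AC with A = -4, B = 12, C = -9: discriminant = 0 (zero). Answer: parabolic.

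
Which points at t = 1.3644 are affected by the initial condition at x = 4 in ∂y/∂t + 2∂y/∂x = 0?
At x = 6.7288. The characteristic carries data from (4, 0) to (6.7288, 1.3644).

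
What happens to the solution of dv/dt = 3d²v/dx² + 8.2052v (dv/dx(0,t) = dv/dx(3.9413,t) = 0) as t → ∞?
v grows unboundedly. With Neumann BCs the constant mode has diffusion eigenvalue 0, so any r > 0 makes it grow like e^(8.2052t); solution grows exponentially.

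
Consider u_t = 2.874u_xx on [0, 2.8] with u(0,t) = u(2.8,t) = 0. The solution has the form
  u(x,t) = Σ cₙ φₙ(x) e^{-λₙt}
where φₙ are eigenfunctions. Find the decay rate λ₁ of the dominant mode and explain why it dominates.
Eigenvalues: λₙ = 2.874n²π²/2.8².
First three modes:
  n=1: λ₁ = 2.874π²/2.8² ≈ 3.618
  n=2: λ₂ = 11.496π²/2.8² ≈ 14.472 (4× faster decay)
  n=3: λ₃ = 25.866π²/2.8² ≈ 32.562 (9× faster decay)
As t → ∞, higher modes decay exponentially faster. The n=1 mode dominates: u ~ c₁ sin(πx/2.8) e^{-λ₁t}.
Decay rate: λ₁ = 2.874π²/2.8² ≈ 3.618.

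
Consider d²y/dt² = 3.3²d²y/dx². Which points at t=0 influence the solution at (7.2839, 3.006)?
Domain of dependence: [-2.6359, 17.2037]. Signals travel at speed 3.3, so data within |x - 7.2839| ≤ 3.3·3.006 = 9.9198 can reach the point.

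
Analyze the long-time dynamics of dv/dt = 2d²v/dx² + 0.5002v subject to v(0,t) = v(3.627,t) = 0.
Long-time behavior: v → 0. Diffusion dominates reaction (r=0.5002 < κπ²/L²≈1.5); solution decays.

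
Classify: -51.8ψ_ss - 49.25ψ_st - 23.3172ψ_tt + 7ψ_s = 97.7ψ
Rewriting in standard form: -51.8ψ_ss - 49.25ψ_st - 23.3172ψ_tt + 7ψ_s - 97.7ψ = 0. Elliptic (discriminant = -2405.76134).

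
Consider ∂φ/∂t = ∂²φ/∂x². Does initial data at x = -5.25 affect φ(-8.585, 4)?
Yes, for any finite x. The heat equation has infinite propagation speed, so all initial data affects all points at any t > 0.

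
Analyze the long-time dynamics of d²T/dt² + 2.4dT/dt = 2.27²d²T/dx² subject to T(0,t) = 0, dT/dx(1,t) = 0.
Long-time behavior: T → 0. Damping (γ=2.4) dissipates energy; oscillations decay exponentially.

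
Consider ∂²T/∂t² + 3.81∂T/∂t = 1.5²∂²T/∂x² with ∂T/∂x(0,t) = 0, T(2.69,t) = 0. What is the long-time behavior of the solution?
As t → ∞, T → 0. Damping (γ=3.81) dissipates energy; oscillations decay exponentially.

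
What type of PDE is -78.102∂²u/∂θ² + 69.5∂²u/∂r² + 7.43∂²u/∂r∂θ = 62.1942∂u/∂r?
Rewriting in standard form: 69.5∂²u/∂r² + 7.43∂²u/∂r∂θ - 78.102∂²u/∂θ² - 62.1942∂u/∂r = 0. With A = 69.5, B = 7.43, C = -78.102, the discriminant is 21767.5609. This is a hyperbolic PDE.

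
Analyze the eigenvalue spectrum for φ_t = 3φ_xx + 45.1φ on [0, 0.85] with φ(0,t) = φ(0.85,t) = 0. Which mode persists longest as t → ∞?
Eigenvalues: λₙ = 3n²π²/0.85² - 45.1.
First three modes:
  n=1: λ₁ = 3π²/0.85² - 45.1 ≈ -4.119
  n=2: λ₂ = 12π²/0.85² - 45.1 ≈ 118.824
  n=3: λ₃ = 27π²/0.85² - 45.1 ≈ 323.73
Since 3π²/0.85² ≈ 40.981 < 45.1, λ₁ < 0.
The n=1 mode grows fastest (−λₙ is largest for n=1) → dominates.
Asymptotic: φ ~ c₁ sin(πx/0.85) e^{4.119t} (exponential growth at rate −λ₁ ≈ 4.119).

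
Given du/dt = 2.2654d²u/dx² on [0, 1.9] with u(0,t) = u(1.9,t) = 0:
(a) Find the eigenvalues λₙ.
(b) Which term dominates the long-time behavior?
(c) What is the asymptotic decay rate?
Eigenvalues: λₙ = 2.2654n²π²/1.9².
First three modes:
  n=1: λ₁ = 2.2654π²/1.9² ≈ 6.194
  n=2: λ₂ = 9.0616π²/1.9² ≈ 24.774 (4× faster decay)
  n=3: λ₃ = 20.3886π²/1.9² ≈ 55.742 (9× faster decay)
As t → ∞, higher modes decay exponentially faster. The n=1 mode dominates: u ~ c₁ sin(πx/1.9) e^{-λ₁t}.
Decay rate: λ₁ = 2.2654π²/1.9² ≈ 6.194.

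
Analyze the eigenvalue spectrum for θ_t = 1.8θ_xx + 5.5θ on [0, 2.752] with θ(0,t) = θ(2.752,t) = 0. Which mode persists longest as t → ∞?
Eigenvalues: λₙ = 1.8n²π²/2.752² - 5.5.
First three modes:
  n=1: λ₁ = 1.8π²/2.752² - 5.5 ≈ -3.154
  n=2: λ₂ = 7.2π²/2.752² - 5.5 ≈ 3.883
  n=3: λ₃ = 16.2π²/2.752² - 5.5 ≈ 15.611
Since 1.8π²/2.752² ≈ 2.346 < 5.5, λ₁ < 0.
The n=1 mode grows fastest (−λₙ is largest for n=1) → dominates.
Asymptotic: θ ~ c₁ sin(πx/2.752) e^{3.154t} (exponential growth at rate −λ₁ ≈ 3.154).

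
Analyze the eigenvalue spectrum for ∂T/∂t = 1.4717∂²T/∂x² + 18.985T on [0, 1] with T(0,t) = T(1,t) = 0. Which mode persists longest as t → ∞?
Eigenvalues: λₙ = 1.4717n²π²/1² - 18.985.
First three modes:
  n=1: λ₁ = 1.4717π² - 18.985 ≈ -4.46
  n=2: λ₂ = 5.8868π² - 18.985 ≈ 39.115
  n=3: λ₃ = 13.2453π² - 18.985 ≈ 111.741
Since 1.4717π² ≈ 14.525 < 18.985, λ₁ < 0.
The n=1 mode grows fastest (−λₙ is largest for n=1) → dominates.
Asymptotic: T ~ c₁ sin(πx/1) e^{4.46t} (exponential growth at rate −λ₁ ≈ 4.46).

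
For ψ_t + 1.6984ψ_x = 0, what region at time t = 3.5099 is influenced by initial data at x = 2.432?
At x = 8.39321416. The characteristic carries data from (2.432, 0) to (8.39321416, 3.5099).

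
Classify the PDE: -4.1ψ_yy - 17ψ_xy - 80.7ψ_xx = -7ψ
Rewriting in standard form: -80.7ψ_xx - 17ψ_xy - 4.1ψ_yy + 7ψ = 0. A = -80.7, B = -17, C = -4.1. Discriminant B² - 4AC = -1034.48. Since -1034.48 < 0, elliptic.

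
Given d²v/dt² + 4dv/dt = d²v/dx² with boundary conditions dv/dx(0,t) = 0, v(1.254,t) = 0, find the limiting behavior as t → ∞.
v → 0. Damping (γ=4) dissipates energy; oscillations decay exponentially.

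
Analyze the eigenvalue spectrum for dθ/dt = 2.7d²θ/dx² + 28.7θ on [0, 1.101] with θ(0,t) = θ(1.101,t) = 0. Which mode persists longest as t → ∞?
Eigenvalues: λₙ = 2.7n²π²/1.101² - 28.7.
First three modes:
  n=1: λ₁ = 2.7π²/1.101² - 28.7 ≈ -6.717
  n=2: λ₂ = 10.8π²/1.101² - 28.7 ≈ 59.232
  n=3: λ₃ = 24.3π²/1.101² - 28.7 ≈ 169.148
Since 2.7π²/1.101² ≈ 21.983 < 28.7, λ₁ < 0.
The n=1 mode grows fastest (−λₙ is largest for n=1) → dominates.
Asymptotic: θ ~ c₁ sin(πx/1.101) e^{6.717t} (exponential growth at rate −λ₁ ≈ 6.717).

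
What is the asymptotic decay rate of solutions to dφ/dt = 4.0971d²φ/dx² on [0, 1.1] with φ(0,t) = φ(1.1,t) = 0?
Eigenvalues: λₙ = 4.0971n²π²/1.1².
First three modes:
  n=1: λ₁ = 4.0971π²/1.1² ≈ 33.419
  n=2: λ₂ = 16.3884π²/1.1² ≈ 133.675 (4× faster decay)
  n=3: λ₃ = 36.8739π²/1.1² ≈ 300.769 (9× faster decay)
As t → ∞, higher modes decay exponentially faster. The n=1 mode dominates: φ ~ c₁ sin(πx/1.1) e^{-λ₁t}.
Decay rate: λ₁ = 4.0971π²/1.1² ≈ 33.419.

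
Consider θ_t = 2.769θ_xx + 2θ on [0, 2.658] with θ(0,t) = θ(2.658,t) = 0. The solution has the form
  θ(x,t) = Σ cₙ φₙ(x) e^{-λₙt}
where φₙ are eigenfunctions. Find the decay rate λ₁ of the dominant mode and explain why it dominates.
Eigenvalues: λₙ = 2.769n²π²/2.658² - 2.
First three modes:
  n=1: λ₁ = 2.769π²/2.658² - 2 ≈ 1.868
  n=2: λ₂ = 11.076π²/2.658² - 2 ≈ 13.473
  n=3: λ₃ = 24.921π²/2.658² - 2 ≈ 32.814
Since 2.769π²/2.658² ≈ 3.868 > 2, all λₙ > 0.
The n=1 mode decays slowest → dominates as t → ∞.
Asymptotic: θ ~ c₁ sin(πx/2.658) e^{-λ₁t} with decay rate λ₁ ≈ 1.868.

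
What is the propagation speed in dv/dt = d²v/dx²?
Infinite. The heat equation is parabolic, not hyperbolic, so disturbances propagate instantly.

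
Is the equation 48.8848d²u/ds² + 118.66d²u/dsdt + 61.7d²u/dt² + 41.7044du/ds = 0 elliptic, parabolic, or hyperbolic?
Computing B² - 4AC with A = 48.8848, B = 118.66, C = 61.7: discriminant = 2015.42696 (positive). Answer: hyperbolic.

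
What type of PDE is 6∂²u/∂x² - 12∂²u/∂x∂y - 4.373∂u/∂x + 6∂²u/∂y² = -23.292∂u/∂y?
Rewriting in standard form: 6∂²u/∂x² - 12∂²u/∂x∂y + 6∂²u/∂y² - 4.373∂u/∂x + 23.292∂u/∂y = 0. With A = 6, B = -12, C = 6, the discriminant is 0. This is a parabolic PDE.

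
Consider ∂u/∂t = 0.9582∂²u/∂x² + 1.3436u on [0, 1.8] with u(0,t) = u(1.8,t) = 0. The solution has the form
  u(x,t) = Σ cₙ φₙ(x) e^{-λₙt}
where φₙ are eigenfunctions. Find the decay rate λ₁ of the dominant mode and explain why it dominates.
Eigenvalues: λₙ = 0.9582n²π²/1.8² - 1.3436.
First three modes:
  n=1: λ₁ = 0.9582π²/1.8² - 1.3436 ≈ 1.575
  n=2: λ₂ = 3.8328π²/1.8² - 1.3436 ≈ 10.332
  n=3: λ₃ = 8.6238π²/1.8² - 1.3436 ≈ 24.926
Since 0.9582π²/1.8² ≈ 2.919 > 1.3436, all λₙ > 0.
The n=1 mode decays slowest → dominates as t → ∞.
Asymptotic: u ~ c₁ sin(πx/1.8) e^{-λ₁t} with decay rate λ₁ ≈ 1.575.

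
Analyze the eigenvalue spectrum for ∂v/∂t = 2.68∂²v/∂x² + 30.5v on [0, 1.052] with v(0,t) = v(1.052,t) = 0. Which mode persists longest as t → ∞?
Eigenvalues: λₙ = 2.68n²π²/1.052² - 30.5.
First three modes:
  n=1: λ₁ = 2.68π²/1.052² - 30.5 ≈ -6.6
  n=2: λ₂ = 10.72π²/1.052² - 30.5 ≈ 65.101
  n=3: λ₃ = 24.12π²/1.052² - 30.5 ≈ 184.603
Since 2.68π²/1.052² ≈ 23.9 < 30.5, λ₁ < 0.
The n=1 mode grows fastest (−λₙ is largest for n=1) → dominates.
Asymptotic: v ~ c₁ sin(πx/1.052) e^{6.6t} (exponential growth at rate −λ₁ ≈ 6.6).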